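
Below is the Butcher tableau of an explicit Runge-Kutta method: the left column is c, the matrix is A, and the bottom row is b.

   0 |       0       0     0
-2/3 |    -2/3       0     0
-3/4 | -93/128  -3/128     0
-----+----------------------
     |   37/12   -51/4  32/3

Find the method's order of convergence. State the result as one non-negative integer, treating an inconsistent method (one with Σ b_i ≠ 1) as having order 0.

3

b = (37/12, -51/4, 32/3)
c = (0, -2/3, -3/4)
Ac = (0, 0, 1/64)
Σ b_i: 37/12·1 + (-51/4)·1 + 32/3·1 = 1 ✓
b·c: (-51/4)·(-2/3) + 32/3·(-3/4) = 1/2 ✓
b·c²: (-51/4)·4/9 + 32/3·9/16 = 1/3 ✓
b·Ac: 32/3·1/64 = 1/6 ✓; 3 stages ⇒ order 3.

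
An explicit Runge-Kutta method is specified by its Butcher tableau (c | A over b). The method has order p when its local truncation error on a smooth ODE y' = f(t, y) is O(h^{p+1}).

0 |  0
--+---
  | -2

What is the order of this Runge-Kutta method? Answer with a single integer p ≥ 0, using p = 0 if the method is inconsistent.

0

b = (-2)
c = (0)
Σ b_i: (-2)·1 = -2 ≠ 1 ⇒ order 0.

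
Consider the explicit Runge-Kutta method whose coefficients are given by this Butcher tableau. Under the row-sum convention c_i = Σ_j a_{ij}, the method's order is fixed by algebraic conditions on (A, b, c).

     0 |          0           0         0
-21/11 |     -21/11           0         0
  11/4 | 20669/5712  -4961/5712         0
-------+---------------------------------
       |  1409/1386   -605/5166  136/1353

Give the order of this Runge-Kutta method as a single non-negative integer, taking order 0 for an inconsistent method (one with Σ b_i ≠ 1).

3

b = (1409/1386, -605/5166, 136/1353)
c = (0, -21/11, 11/4)
Ac = (0, 0, 451/272)
Σ b_i: 1409/1386·1 + (-605/5166)·1 + 136/1353·1 = 1 ✓
b·c: (-605/5166)·(-21/11) + 136/1353·11/4 = 1/2 ✓
b·c²: (-605/5166)·441/121 + 136/1353·121/16 = 1/3 ✓
b·Ac: 136/1353·451/272 = 1/6 ✓; 3 stages ⇒ order 3.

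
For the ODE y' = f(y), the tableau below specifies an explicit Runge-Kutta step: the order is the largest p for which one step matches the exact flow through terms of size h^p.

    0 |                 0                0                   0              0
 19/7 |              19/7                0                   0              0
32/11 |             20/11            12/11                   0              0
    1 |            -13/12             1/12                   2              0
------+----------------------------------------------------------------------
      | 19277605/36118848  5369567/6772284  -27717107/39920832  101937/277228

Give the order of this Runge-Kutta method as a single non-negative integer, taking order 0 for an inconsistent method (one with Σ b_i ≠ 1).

b = (19277605/36118848, 5369567/6772284, -27717107/39920832, 101937/277228)
c = (0, 19/7, 32/11, 1)
Ac = (0, 0, 228/77, 5585/924)
Σ b_i: 19277605/36118848·1 + 5369567/6772284·1 + (-27717107/39920832)·1 + 101937/277228·1 = 1 ✓
b·c: 5369567/6772284·19/7 + (-27717107/39920832)·32/11 + 101937/277228·1 = 1/2 ✓
b·c²: 5369567/6772284·361/49 + (-27717107/39920832)·1024/121 + 101937/277228·1 = 1/3 ✓
b·Ac: (-27717107/39920832)·228/77 + 101937/277228·5585/924 = 1/6 ✓
b·c³: 5369567/6772284·6859/343 + (-27717107/39920832)·32768/1331 + 101937/277228·1 = -1990280/2287131 ≠ 1/4 ⇒ order 3.
b·(c∘Ac): (-27717107/39920832)·7296/847 + 101937/277228·5585/924 = -12502363/3326736 ≠ 1/8
b·Ac²: (-27717107/39920832)·4332/539 + 101937/277228·1247905/71148 = 27829643/32019834 ≠ 1/12
b·A²c: 101937/277228·456/77 = 1056438/485149 ≠ 1/24

3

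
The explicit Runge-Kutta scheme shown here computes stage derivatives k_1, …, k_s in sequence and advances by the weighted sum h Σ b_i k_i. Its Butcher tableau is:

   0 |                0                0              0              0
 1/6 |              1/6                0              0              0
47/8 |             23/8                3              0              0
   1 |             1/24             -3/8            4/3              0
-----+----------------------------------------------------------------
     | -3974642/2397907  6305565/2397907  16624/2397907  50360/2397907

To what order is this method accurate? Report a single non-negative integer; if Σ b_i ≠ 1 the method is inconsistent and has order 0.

3

b = (-3974642/2397907, 6305565/2397907, 16624/2397907, 50360/2397907)
c = (0, 1/6, 47/8, 1)
Ac = (0, 0, 1/2, 373/48)
Σ b_i: (-3974642/2397907)·1 + 6305565/2397907·1 + 16624/2397907·1 + 50360/2397907·1 = 1 ✓
b·c: 6305565/2397907·1/6 + 16624/2397907·47/8 + 50360/2397907·1 = 1/2 ✓
b·c²: 6305565/2397907·1/36 + 16624/2397907·2209/64 + 50360/2397907·1 = 1/3 ✓
b·Ac: 16624/2397907·1/2 + 50360/2397907·373/48 = 1/6 ✓
b·c³: 6305565/2397907·1/216 + 16624/2397907·103823/512 + 50360/2397907·1 = 993759973/690597216 ≠ 1/4 ⇒ order 3.
b·(c∘Ac): 16624/2397907·47/16 + 50360/2397907·373/48 = 2641033/14387442 ≠ 1/8
b·Ac²: 16624/2397907·1/12 + 50360/2397907·4417/96 = 27821639/28774884 ≠ 1/12
b·A²c: 50360/2397907·2/3 = 100720/7193721 ≠ 1/24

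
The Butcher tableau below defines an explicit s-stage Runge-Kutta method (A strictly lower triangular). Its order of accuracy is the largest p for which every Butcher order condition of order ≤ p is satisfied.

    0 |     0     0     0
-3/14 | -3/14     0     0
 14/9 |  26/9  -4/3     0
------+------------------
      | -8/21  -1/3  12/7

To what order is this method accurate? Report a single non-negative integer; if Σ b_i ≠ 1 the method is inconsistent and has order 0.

1

b = (-8/21, -1/3, 12/7)
c = (0, -3/14, 14/9)
Ac = (0, 0, 2/7)
Σ b_i: (-8/21)·1 + (-1/3)·1 + 12/7·1 = 1 ✓
b·c: (-1/3)·(-3/14) + 12/7·14/9 = 115/42 ≠ 1/2 ⇒ order 1.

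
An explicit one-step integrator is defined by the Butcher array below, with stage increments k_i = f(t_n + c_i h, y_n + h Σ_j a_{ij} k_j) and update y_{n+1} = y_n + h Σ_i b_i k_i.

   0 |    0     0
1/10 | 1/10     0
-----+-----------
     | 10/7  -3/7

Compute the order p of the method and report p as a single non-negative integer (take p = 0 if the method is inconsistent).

1

b = (10/7, -3/7)
c = (0, 1/10)
Σ b_i: 10/7·1 + (-3/7)·1 = 1 ✓
b·c: (-3/7)·1/10 = -3/70 ≠ 1/2 ⇒ order 1.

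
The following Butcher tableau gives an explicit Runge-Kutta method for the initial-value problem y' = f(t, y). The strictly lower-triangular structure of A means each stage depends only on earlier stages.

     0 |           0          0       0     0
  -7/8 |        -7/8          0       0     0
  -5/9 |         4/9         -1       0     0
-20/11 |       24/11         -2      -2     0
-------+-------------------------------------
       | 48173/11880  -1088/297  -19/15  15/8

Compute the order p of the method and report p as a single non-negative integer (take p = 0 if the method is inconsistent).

b = (48173/11880, -1088/297, -19/15, 15/8)
c = (0, -7/8, -5/9, -20/11)
Ac = (0, 0, 7/8, 103/36)
Σ b_i: 48173/11880·1 + (-1088/297)·1 + (-19/15)·1 + 15/8·1 = 1 ✓
b·c: (-1088/297)·(-7/8) + (-19/15)·(-5/9) + 15/8·(-20/11) = 1/2 ✓
b·c²: (-1088/297)·49/64 + (-19/15)·25/81 + 15/8·400/121 = 88288/29403 ≠ 1/3 ⇒ order 2.
b·Ac: (-19/15)·7/8 + 15/8·103/36 = 681/160 ≠ 1/6

2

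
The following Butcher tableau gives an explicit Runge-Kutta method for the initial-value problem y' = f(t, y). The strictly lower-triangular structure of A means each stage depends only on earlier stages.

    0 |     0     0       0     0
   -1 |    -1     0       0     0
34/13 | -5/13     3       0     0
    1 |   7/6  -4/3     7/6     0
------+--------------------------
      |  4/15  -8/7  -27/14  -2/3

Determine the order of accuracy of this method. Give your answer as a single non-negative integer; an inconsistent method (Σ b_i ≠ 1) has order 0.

b = (4/15, -8/7, -27/14, -2/3)
c = (0, -1, 34/13, 1)
Ac = (0, 0, -3, 57/13)
Σ b_i: 4/15·1 + (-8/7)·1 + (-27/14)·1 + (-2/3)·1 = -243/70 ≠ 1 ⇒ order 0.

0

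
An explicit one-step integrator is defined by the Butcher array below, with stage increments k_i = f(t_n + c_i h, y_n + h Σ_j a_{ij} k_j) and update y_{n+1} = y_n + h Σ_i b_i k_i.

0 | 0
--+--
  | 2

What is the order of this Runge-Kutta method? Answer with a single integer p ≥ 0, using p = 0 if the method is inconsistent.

0

b = (2)
c = (0)
Σ b_i: 2·1 = 2 ≠ 1 ⇒ order 0.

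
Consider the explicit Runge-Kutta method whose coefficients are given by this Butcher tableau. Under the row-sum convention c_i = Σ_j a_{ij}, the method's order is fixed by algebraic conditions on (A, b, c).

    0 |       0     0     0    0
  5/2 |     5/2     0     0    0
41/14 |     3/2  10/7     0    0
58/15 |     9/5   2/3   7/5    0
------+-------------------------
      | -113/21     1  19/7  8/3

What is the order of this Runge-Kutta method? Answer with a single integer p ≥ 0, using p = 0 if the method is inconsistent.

b = (-113/21, 1, 19/7, 8/3)
c = (0, 5/2, 41/14, 58/15)
Ac = (0, 0, 25/7, 173/30)
Σ b_i: (-113/21)·1 + 1·1 + 19/7·1 + 8/3·1 = 1 ✓
b·c: 1·5/2 + 19/7·41/14 + 8/3·58/15 = 45776/2205 ≠ 1/2 ⇒ order 1.

1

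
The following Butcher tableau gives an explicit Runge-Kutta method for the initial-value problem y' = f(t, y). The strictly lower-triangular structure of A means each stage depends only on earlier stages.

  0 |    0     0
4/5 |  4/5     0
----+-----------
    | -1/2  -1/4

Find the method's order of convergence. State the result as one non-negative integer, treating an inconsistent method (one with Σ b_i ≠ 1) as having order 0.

b = (-1/2, -1/4)
c = (0, 4/5)
Σ b_i: (-1/2)·1 + (-1/4)·1 = -3/4 ≠ 1 ⇒ order 0.

0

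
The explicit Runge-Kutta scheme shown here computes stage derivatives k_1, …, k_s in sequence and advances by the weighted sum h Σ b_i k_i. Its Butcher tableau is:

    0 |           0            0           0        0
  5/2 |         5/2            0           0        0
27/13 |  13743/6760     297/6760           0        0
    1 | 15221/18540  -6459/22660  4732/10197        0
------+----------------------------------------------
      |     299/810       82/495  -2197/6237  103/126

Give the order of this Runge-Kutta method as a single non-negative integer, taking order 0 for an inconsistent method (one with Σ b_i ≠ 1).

4

b = (299/810, 82/495, -2197/6237, 103/126)
c = (0, 5/2, 27/13, 1)
Ac = (0, 0, 297/2704, 207/824)
Σ b_i: 299/810·1 + 82/495·1 + (-2197/6237)·1 + 103/126·1 = 1 ✓
b·c: 82/495·5/2 + (-2197/6237)·27/13 + 103/126·1 = 1/2 ✓
b·c²: 82/495·25/4 + (-2197/6237)·729/169 + 103/126·1 = 1/3 ✓
b·Ac: (-2197/6237)·297/2704 + 103/126·207/824 = 1/6 ✓
b·c³: 82/495·125/8 + (-2197/6237)·19683/2197 + 103/126·1 = 1/4 ✓
b·(c∘Ac): (-2197/6237)·8019/35152 + 103/126·207/824 = 1/8 ✓
b·Ac²: (-2197/6237)·1485/5408 + 103/126·363/1648 = 1/12 ✓
b·A²c: 103/126·21/412 = 1/24 ✓; 4 stages ⇒ order 4.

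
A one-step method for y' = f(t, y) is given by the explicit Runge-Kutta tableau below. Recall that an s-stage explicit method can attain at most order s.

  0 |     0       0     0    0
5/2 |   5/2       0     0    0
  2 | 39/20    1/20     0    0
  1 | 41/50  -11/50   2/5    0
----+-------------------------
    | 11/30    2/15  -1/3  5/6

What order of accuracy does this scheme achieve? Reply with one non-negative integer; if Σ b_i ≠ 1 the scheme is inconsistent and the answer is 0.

b = (11/30, 2/15, -1/3, 5/6)
c = (0, 5/2, 2, 1)
Ac = (0, 0, 1/8, 1/4)
Σ b_i: 11/30·1 + 2/15·1 + (-1/3)·1 + 5/6·1 = 1 ✓
b·c: 2/15·5/2 + (-1/3)·2 + 5/6·1 = 1/2 ✓
b·c²: 2/15·25/4 + (-1/3)·4 + 5/6·1 = 1/3 ✓
b·Ac: (-1/3)·1/8 + 5/6·1/4 = 1/6 ✓
b·c³: 2/15·125/8 + (-1/3)·8 + 5/6·1 = 1/4 ✓
b·(c∘Ac): (-1/3)·1/4 + 5/6·1/4 = 1/8 ✓
b·Ac²: (-1/3)·5/16 + 5/6·9/40 = 1/12 ✓
b·A²c: 5/6·1/20 = 1/24 ✓; 4 stages ⇒ order 4.

4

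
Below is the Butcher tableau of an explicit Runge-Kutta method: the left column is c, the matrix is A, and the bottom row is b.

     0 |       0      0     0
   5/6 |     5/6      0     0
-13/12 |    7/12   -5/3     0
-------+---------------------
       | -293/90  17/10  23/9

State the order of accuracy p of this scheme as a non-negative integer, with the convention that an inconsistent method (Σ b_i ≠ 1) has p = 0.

b = (-293/90, 17/10, 23/9)
c = (0, 5/6, -13/12)
Ac = (0, 0, -25/18)
Σ b_i: (-293/90)·1 + 17/10·1 + 23/9·1 = 1 ✓
b·c: 17/10·5/6 + 23/9·(-13/12) = -73/54 ≠ 1/2 ⇒ order 1.

1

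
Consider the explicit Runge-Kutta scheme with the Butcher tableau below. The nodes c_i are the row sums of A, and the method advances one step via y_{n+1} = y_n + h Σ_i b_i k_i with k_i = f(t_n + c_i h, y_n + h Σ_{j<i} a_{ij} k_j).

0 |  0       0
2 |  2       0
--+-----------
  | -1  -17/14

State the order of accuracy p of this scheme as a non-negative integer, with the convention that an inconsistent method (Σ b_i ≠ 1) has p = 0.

0

b = (-1, -17/14)
c = (0, 2)
Σ b_i: (-1)·1 + (-17/14)·1 = -31/14 ≠ 1 ⇒ order 0.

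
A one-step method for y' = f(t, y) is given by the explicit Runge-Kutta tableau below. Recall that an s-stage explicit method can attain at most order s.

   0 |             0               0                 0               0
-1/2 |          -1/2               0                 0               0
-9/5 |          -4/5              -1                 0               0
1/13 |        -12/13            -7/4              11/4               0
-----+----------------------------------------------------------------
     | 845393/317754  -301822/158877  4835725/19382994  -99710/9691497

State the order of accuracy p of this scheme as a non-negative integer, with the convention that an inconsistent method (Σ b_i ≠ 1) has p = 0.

3

b = (845393/317754, -301822/158877, 4835725/19382994, -99710/9691497)
c = (0, -1/2, -9/5, 1/13)
Ac = (0, 0, 1/2, -163/40)
Σ b_i: 845393/317754·1 + (-301822/158877)·1 + 4835725/19382994·1 + (-99710/9691497)·1 = 1 ✓
b·c: (-301822/158877)·(-1/2) + 4835725/19382994·(-9/5) + (-99710/9691497)·1/13 = 1/2 ✓
b·c²: (-301822/158877)·1/4 + 4835725/19382994·81/25 + (-99710/9691497)·1/169 = 1/3 ✓
b·Ac: 4835725/19382994·1/2 + (-99710/9691497)·(-163/40) = 1/6 ✓
b·c³: (-301822/158877)·(-1/8) + 4835725/19382994·(-729/125) + (-99710/9691497)·1/2197 = -16764497/13769340 ≠ 1/4 ⇒ order 3.
b·(c∘Ac): 4835725/19382994·(-9/10) + (-99710/9691497)·(-163/520) = -35161/158877 ≠ 1/8
b·Ac²: 4835725/19382994·(-1/4) + (-99710/9691497)·3389/400 = -2415431/16152495 ≠ 1/12
b·A²c: (-99710/9691497)·11/8 = -548405/38765988 ≠ 1/24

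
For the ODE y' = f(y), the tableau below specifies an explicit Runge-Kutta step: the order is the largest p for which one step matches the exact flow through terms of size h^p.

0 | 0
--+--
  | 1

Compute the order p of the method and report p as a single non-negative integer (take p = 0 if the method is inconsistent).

b = (1)
c = (0)
Σ b_i: 1·1 = 1 ✓; 1 stage ⇒ order 1.

1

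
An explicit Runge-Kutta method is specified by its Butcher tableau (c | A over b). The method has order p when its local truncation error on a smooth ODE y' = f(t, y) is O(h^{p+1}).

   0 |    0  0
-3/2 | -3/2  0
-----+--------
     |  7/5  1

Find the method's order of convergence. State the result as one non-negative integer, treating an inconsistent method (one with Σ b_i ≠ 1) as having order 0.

0

b = (7/5, 1)
c = (0, -3/2)
Σ b_i: 7/5·1 + 1·1 = 12/5 ≠ 1 ⇒ order 0.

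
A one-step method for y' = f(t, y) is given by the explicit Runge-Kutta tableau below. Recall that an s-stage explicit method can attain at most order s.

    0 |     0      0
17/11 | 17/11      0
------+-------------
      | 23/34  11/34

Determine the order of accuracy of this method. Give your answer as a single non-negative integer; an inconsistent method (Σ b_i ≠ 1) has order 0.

2

b = (23/34, 11/34)
c = (0, 17/11)
Σ b_i: 23/34·1 + 11/34·1 = 1 ✓
b·c: 11/34·17/11 = 1/2 ✓; 2 stages ⇒ order 2.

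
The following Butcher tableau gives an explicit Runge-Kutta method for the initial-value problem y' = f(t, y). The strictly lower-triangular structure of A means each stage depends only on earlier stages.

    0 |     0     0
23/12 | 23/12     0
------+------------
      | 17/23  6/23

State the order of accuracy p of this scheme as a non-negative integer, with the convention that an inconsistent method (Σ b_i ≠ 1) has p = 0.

b = (17/23, 6/23)
c = (0, 23/12)
Σ b_i: 17/23·1 + 6/23·1 = 1 ✓
b·c: 6/23·23/12 = 1/2 ✓; 2 stages ⇒ order 2.

2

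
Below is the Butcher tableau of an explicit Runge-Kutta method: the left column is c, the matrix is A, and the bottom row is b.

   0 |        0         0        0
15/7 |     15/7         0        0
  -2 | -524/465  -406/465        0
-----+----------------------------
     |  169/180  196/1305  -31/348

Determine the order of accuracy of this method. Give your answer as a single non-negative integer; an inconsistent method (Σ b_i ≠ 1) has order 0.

3

b = (169/180, 196/1305, -31/348)
c = (0, 15/7, -2)
Ac = (0, 0, -58/31)
Σ b_i: 169/180·1 + 196/1305·1 + (-31/348)·1 = 1 ✓
b·c: 196/1305·15/7 + (-31/348)·(-2) = 1/2 ✓
b·c²: 196/1305·225/49 + (-31/348)·4 = 1/3 ✓
b·Ac: (-31/348)·(-58/31) = 1/6 ✓; 3 stages ⇒ order 3.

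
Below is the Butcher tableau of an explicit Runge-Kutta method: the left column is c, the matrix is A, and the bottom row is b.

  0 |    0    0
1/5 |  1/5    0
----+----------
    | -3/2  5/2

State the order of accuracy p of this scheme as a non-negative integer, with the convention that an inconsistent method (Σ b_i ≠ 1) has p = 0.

b = (-3/2, 5/2)
c = (0, 1/5)
Σ b_i: (-3/2)·1 + 5/2·1 = 1 ✓
b·c: 5/2·1/5 = 1/2 ✓; 2 stages ⇒ order 2.

2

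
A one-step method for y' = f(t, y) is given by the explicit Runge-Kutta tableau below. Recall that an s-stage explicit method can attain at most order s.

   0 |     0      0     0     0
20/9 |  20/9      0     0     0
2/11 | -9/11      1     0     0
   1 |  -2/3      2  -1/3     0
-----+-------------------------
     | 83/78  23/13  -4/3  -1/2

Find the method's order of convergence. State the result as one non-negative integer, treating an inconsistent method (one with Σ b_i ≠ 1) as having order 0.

b = (83/78, 23/13, -4/3, -1/2)
c = (0, 20/9, 2/11, 1)
Ac = (0, 0, 20/9, 434/99)
Σ b_i: 83/78·1 + 23/13·1 + (-4/3)·1 + (-1/2)·1 = 1 ✓
b·c: 23/13·20/9 + (-4/3)·2/11 + (-1/2)·1 = 8209/2574 ≠ 1/2 ⇒ order 1.

1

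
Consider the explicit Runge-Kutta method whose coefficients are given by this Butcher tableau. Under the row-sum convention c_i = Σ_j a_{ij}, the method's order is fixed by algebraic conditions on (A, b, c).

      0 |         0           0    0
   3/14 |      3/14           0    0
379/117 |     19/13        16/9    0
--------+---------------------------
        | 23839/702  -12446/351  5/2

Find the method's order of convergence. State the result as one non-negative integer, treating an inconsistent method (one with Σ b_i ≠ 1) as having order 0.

2

b = (23839/702, -12446/351, 5/2)
c = (0, 3/14, 379/117)
Ac = (0, 0, 8/21)
Σ b_i: 23839/702·1 + (-12446/351)·1 + 5/2·1 = 1 ✓
b·c: (-12446/351)·3/14 + 5/2·379/117 = 1/2 ✓
b·c²: (-12446/351)·9/196 + 5/2·143641/13689 = 336814/13689 ≠ 1/3 ⇒ order 2.
b·Ac: 5/2·8/21 = 20/21 ≠ 1/6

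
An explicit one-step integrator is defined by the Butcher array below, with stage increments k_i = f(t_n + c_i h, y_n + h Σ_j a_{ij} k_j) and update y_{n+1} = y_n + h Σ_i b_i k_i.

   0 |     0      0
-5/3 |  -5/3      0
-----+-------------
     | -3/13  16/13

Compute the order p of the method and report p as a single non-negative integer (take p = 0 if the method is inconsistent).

1

b = (-3/13, 16/13)
c = (0, -5/3)
Σ b_i: (-3/13)·1 + 16/13·1 = 1 ✓
b·c: 16/13·(-5/3) = -80/39 ≠ 1/2 ⇒ order 1.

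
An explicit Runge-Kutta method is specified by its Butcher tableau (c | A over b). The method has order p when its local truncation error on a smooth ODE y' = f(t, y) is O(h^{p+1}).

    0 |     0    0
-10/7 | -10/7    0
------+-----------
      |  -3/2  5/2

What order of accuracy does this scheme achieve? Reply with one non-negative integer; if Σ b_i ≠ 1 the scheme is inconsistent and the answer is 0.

1

b = (-3/2, 5/2)
c = (0, -10/7)
Σ b_i: (-3/2)·1 + 5/2·1 = 1 ✓
b·c: 5/2·(-10/7) = -25/7 ≠ 1/2 ⇒ order 1.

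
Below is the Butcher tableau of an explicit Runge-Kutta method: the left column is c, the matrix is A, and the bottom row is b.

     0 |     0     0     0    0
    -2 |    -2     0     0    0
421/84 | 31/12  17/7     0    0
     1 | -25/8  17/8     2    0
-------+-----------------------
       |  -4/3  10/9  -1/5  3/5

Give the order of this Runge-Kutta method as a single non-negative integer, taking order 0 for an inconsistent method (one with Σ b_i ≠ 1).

0

b = (-4/3, 10/9, -1/5, 3/5)
c = (0, -2, 421/84, 1)
Ac = (0, 0, -34/7, 485/84)
Σ b_i: (-4/3)·1 + 10/9·1 + (-1/5)·1 + 3/5·1 = 8/45 ≠ 1 ⇒ order 0.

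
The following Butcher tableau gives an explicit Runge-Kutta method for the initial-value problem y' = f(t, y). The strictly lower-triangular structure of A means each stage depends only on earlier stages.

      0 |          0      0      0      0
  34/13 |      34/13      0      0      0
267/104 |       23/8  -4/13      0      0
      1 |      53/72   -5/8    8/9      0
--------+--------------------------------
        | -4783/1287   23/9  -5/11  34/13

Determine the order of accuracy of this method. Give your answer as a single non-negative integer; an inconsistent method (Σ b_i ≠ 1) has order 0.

b = (-4783/1287, 23/9, -5/11, 34/13)
c = (0, 34/13, 267/104, 1)
Ac = (0, 0, -136/169, 101/156)
Σ b_i: (-4783/1287)·1 + 23/9·1 + (-5/11)·1 + 34/13·1 = 1 ✓
b·c: 23/9·34/13 + (-5/11)·267/104 + 34/13·1 = 83729/10296 ≠ 1/2 ⇒ order 1.

1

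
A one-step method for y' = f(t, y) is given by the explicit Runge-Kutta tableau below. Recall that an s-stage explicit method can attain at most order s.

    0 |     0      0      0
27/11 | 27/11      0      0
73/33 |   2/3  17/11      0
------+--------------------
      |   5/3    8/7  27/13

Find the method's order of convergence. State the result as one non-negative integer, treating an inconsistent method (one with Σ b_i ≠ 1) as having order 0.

0

b = (5/3, 8/7, 27/13)
c = (0, 27/11, 73/33)
Ac = (0, 0, 459/121)
Σ b_i: 5/3·1 + 8/7·1 + 27/13·1 = 1334/273 ≠ 1 ⇒ order 0.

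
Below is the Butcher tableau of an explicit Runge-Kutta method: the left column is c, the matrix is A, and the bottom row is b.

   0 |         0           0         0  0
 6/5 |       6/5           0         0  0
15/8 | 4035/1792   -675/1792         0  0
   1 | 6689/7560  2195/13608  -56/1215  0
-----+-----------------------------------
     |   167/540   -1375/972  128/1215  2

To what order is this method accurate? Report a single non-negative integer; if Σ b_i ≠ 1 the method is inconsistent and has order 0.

b = (167/540, -1375/972, 128/1215, 2)
c = (0, 6/5, 15/8, 1)
Ac = (0, 0, -405/896, 3/28)
Σ b_i: 167/540·1 + (-1375/972)·1 + 128/1215·1 + 2·1 = 1 ✓
b·c: (-1375/972)·6/5 + 128/1215·15/8 + 2·1 = 1/2 ✓
b·c²: (-1375/972)·36/25 + 128/1215·225/64 + 2·1 = 1/3 ✓
b·Ac: 128/1215·(-405/896) + 2·3/28 = 1/6 ✓
b·c³: (-1375/972)·216/125 + 128/1215·3375/512 + 2·1 = 1/4 ✓
b·(c∘Ac): 128/1215·(-6075/7168) + 2·3/28 = 1/8 ✓
b·Ac²: 128/1215·(-243/448) + 2·59/840 = 1/12 ✓
b·A²c: 2·1/48 = 1/24 ✓; 4 stages ⇒ order 4.

4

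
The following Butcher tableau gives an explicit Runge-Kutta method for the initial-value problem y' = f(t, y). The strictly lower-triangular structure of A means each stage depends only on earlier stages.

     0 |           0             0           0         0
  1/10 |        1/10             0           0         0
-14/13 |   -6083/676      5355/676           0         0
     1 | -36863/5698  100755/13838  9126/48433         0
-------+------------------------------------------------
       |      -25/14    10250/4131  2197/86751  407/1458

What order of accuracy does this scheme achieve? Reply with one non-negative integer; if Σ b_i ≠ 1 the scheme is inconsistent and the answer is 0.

b = (-25/14, 10250/4131, 2197/86751, 407/1458)
c = (0, 1/10, -14/13, 1)
Ac = (0, 0, 1071/1352, 855/1628)
Σ b_i: (-25/14)·1 + 10250/4131·1 + 2197/86751·1 + 407/1458·1 = 1 ✓
b·c: 10250/4131·1/10 + 2197/86751·(-14/13) + 407/1458·1 = 1/2 ✓
b·c²: 10250/4131·1/100 + 2197/86751·196/169 + 407/1458·1 = 1/3 ✓
b·Ac: 2197/86751·1071/1352 + 407/1458·855/1628 = 1/6 ✓
b·c³: 10250/4131·1/1000 + 2197/86751·(-2744/2197) + 407/1458·1 = 1/4 ✓
b·(c∘Ac): 2197/86751·(-7497/8788) + 407/1458·855/1628 = 1/8 ✓
b·Ac²: 2197/86751·1071/13520 + 407/1458·4743/16280 = 1/12 ✓
b·A²c: 407/1458·243/1628 = 1/24 ✓; 4 stages ⇒ order 4.

4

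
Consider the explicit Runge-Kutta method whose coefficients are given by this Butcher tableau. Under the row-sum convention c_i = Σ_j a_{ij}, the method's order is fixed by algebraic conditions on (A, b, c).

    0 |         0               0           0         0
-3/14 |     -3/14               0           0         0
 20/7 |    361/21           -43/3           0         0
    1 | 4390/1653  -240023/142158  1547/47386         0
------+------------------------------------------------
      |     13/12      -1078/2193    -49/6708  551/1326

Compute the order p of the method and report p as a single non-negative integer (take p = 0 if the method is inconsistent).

b = (13/12, -1078/2193, -49/6708, 551/1326)
c = (0, -3/14, 20/7, 1)
Ac = (0, 0, 43/14, 1003/2204)
Σ b_i: 13/12·1 + (-1078/2193)·1 + (-49/6708)·1 + 551/1326·1 = 1 ✓
b·c: (-1078/2193)·(-3/14) + (-49/6708)·20/7 + 551/1326·1 = 1/2 ✓
b·c²: (-1078/2193)·9/196 + (-49/6708)·400/49 + 551/1326·1 = 1/3 ✓
b·Ac: (-49/6708)·43/14 + 551/1326·1003/2204 = 1/6 ✓
b·c³: (-1078/2193)·(-27/2744) + (-49/6708)·8000/343 + 551/1326·1 = 1/4 ✓
b·(c∘Ac): (-49/6708)·430/49 + 551/1326·1003/2204 = 1/8 ✓
b·Ac²: (-49/6708)·(-129/196) + 551/1326·833/4408 = 1/12 ✓
b·A²c: 551/1326·221/2204 = 1/24 ✓; 4 stages ⇒ order 4.

4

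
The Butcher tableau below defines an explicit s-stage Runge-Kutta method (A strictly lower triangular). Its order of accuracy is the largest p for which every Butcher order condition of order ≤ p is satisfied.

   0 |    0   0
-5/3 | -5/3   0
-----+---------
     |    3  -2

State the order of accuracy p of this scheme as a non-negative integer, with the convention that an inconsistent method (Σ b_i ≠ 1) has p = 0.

1

b = (3, -2)
c = (0, -5/3)
Σ b_i: 3·1 + (-2)·1 = 1 ✓
b·c: (-2)·(-5/3) = 10/3 ≠ 1/2 ⇒ order 1.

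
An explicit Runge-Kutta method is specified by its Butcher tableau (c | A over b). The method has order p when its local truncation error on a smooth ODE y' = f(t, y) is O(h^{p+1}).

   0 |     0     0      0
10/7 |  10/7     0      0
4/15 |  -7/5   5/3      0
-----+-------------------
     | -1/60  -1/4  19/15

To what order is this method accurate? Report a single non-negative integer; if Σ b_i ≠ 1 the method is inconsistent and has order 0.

b = (-1/60, -1/4, 19/15)
c = (0, 10/7, 4/15)
Ac = (0, 0, 50/21)
Σ b_i: (-1/60)·1 + (-1/4)·1 + 19/15·1 = 1 ✓
b·c: (-1/4)·10/7 + 19/15·4/15 = -61/3150 ≠ 1/2 ⇒ order 1.

1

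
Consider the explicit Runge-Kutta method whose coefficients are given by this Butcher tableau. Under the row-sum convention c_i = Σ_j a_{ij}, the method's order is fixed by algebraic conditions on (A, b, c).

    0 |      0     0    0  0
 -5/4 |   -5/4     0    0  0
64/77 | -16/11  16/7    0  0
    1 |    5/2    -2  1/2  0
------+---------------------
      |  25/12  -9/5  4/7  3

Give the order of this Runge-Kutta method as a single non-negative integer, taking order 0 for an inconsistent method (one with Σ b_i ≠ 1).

b = (25/12, -9/5, 4/7, 3)
c = (0, -5/4, 64/77, 1)
Ac = (0, 0, -20/7, 449/154)
Σ b_i: 25/12·1 + (-9/5)·1 + 4/7·1 + 3·1 = 1619/420 ≠ 1 ⇒ order 0.

0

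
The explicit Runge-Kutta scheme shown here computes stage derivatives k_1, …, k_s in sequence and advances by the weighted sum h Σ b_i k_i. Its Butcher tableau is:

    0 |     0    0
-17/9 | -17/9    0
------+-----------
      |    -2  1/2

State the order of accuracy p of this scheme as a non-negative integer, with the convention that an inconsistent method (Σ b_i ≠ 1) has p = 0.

0

b = (-2, 1/2)
c = (0, -17/9)
Σ b_i: (-2)·1 + 1/2·1 = -3/2 ≠ 1 ⇒ order 0.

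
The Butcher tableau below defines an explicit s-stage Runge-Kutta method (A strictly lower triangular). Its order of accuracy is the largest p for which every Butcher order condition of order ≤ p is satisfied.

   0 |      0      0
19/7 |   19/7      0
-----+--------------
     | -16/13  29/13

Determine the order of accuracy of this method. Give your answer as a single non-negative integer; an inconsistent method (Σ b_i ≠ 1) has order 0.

1

b = (-16/13, 29/13)
c = (0, 19/7)
Σ b_i: (-16/13)·1 + 29/13·1 = 1 ✓
b·c: 29/13·19/7 = 551/91 ≠ 1/2 ⇒ order 1.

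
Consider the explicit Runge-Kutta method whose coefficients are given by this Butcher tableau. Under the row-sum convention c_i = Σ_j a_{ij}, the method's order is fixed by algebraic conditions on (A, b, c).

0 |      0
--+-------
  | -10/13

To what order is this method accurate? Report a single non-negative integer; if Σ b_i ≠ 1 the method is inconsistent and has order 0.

b = (-10/13)
c = (0)
Σ b_i: (-10/13)·1 = -10/13 ≠ 1 ⇒ order 0.

0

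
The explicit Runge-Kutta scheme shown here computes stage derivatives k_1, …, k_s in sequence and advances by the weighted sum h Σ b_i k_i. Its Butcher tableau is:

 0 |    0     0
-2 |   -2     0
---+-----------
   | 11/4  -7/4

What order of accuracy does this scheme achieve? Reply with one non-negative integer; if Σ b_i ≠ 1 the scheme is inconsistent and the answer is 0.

b = (11/4, -7/4)
c = (0, -2)
Σ b_i: 11/4·1 + (-7/4)·1 = 1 ✓
b·c: (-7/4)·(-2) = 7/2 ≠ 1/2 ⇒ order 1.

1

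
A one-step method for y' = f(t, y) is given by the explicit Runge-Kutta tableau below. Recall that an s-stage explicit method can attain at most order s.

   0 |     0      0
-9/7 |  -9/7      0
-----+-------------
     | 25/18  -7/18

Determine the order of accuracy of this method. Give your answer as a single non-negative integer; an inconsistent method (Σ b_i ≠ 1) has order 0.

b = (25/18, -7/18)
c = (0, -9/7)
Σ b_i: 25/18·1 + (-7/18)·1 = 1 ✓
b·c: (-7/18)·(-9/7) = 1/2 ✓; 2 stages ⇒ order 2.

2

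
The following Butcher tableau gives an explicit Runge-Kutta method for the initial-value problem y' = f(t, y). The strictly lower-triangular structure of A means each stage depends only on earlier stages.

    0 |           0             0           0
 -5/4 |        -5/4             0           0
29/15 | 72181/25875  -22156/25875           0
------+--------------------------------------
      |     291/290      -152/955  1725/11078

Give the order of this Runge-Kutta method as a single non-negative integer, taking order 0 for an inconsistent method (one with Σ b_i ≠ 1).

b = (291/290, -152/955, 1725/11078)
c = (0, -5/4, 29/15)
Ac = (0, 0, 5539/5175)
Σ b_i: 291/290·1 + (-152/955)·1 + 1725/11078·1 = 1 ✓
b·c: (-152/955)·(-5/4) + 1725/11078·29/15 = 1/2 ✓
b·c²: (-152/955)·25/16 + 1725/11078·841/225 = 1/3 ✓
b·Ac: 1725/11078·5539/5175 = 1/6 ✓; 3 stages ⇒ order 3.

3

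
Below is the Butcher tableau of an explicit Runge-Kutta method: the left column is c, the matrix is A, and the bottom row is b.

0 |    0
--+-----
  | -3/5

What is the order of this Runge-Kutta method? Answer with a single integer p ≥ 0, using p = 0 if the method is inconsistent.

b = (-3/5)
c = (0)
Σ b_i: (-3/5)·1 = -3/5 ≠ 1 ⇒ order 0.

0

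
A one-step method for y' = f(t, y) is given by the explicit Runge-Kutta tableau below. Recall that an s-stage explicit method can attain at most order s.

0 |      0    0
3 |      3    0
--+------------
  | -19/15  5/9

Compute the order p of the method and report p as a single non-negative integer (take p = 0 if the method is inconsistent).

0

b = (-19/15, 5/9)
c = (0, 3)
Σ b_i: (-19/15)·1 + 5/9·1 = -32/45 ≠ 1 ⇒ order 0.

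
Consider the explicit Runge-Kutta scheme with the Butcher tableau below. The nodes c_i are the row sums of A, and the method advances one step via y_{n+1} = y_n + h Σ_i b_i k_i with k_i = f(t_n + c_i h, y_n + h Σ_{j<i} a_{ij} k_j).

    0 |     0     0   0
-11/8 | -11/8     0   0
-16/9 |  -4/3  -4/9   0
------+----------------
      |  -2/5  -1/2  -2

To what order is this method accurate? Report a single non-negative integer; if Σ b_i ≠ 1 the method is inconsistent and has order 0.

b = (-2/5, -1/2, -2)
c = (0, -11/8, -16/9)
Ac = (0, 0, 11/18)
Σ b_i: (-2/5)·1 + (-1/2)·1 + (-2)·1 = -29/10 ≠ 1 ⇒ order 0.

0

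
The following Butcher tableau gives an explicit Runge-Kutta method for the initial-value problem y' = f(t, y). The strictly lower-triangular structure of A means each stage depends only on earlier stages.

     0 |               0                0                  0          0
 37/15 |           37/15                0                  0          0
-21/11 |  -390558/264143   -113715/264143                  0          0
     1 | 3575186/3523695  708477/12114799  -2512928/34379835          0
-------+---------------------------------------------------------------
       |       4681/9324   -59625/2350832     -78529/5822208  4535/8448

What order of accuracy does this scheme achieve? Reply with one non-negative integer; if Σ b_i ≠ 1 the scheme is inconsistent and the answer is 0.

b = (4681/9324, -59625/2350832, -78529/5822208, 4535/8448)
c = (0, 37/15, -21/11, 1)
Ac = (0, 0, -7581/7139, 1287/4535)
Σ b_i: 4681/9324·1 + (-59625/2350832)·1 + (-78529/5822208)·1 + 4535/8448·1 = 1 ✓
b·c: (-59625/2350832)·37/15 + (-78529/5822208)·(-21/11) + 4535/8448·1 = 1/2 ✓
b·c²: (-59625/2350832)·1369/225 + (-78529/5822208)·441/121 + 4535/8448·1 = 1/3 ✓
b·Ac: (-78529/5822208)·(-7581/7139) + 4535/8448·1287/4535 = 1/6 ✓
b·c³: (-59625/2350832)·50653/3375 + (-78529/5822208)·(-9261/1331) + 4535/8448·1 = 1/4 ✓
b·(c∘Ac): (-78529/5822208)·159201/78529 + 4535/8448·1287/4535 = 1/8 ✓
b·Ac²: (-78529/5822208)·(-93499/35695) + 4535/8448·6083/68025 = 1/12 ✓
b·A²c: 4535/8448·352/4535 = 1/24 ✓; 4 stages ⇒ order 4.

4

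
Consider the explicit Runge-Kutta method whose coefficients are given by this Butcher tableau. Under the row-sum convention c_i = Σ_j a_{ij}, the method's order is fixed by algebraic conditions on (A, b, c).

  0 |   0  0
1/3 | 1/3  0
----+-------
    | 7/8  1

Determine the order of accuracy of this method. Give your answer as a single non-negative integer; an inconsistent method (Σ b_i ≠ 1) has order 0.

b = (7/8, 1)
c = (0, 1/3)
Σ b_i: 7/8·1 + 1·1 = 15/8 ≠ 1 ⇒ order 0.

0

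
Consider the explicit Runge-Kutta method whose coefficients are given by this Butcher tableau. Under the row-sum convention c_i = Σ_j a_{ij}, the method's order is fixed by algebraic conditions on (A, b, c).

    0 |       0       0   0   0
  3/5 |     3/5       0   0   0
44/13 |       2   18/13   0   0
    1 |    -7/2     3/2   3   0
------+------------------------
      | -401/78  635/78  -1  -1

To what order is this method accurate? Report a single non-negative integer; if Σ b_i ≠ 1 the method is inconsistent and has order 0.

b = (-401/78, 635/78, -1, -1)
c = (0, 3/5, 44/13, 1)
Ac = (0, 0, 54/65, 1437/130)
Σ b_i: (-401/78)·1 + 635/78·1 + (-1)·1 + (-1)·1 = 1 ✓
b·c: 635/78·3/5 + (-1)·44/13 + (-1)·1 = 1/2 ✓
b·c²: 635/78·9/25 + (-1)·1936/169 + (-1)·1 = -16097/1690 ≠ 1/3 ⇒ order 2.
b·Ac: (-1)·54/65 + (-1)·1437/130 = -309/26 ≠ 1/6

2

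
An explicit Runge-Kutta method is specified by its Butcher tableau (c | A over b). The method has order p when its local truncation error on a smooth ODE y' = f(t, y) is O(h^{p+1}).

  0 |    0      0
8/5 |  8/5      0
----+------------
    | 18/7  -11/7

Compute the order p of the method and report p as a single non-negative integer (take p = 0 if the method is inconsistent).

b = (18/7, -11/7)
c = (0, 8/5)
Σ b_i: 18/7·1 + (-11/7)·1 = 1 ✓
b·c: (-11/7)·8/5 = -88/35 ≠ 1/2 ⇒ order 1.

1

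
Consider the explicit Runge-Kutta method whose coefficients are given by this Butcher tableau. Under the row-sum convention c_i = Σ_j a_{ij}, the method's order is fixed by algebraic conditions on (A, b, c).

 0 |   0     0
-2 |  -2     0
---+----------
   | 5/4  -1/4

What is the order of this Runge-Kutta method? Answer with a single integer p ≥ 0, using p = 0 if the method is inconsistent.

2

b = (5/4, -1/4)
c = (0, -2)
Σ b_i: 5/4·1 + (-1/4)·1 = 1 ✓
b·c: (-1/4)·(-2) = 1/2 ✓; 2 stages ⇒ order 2.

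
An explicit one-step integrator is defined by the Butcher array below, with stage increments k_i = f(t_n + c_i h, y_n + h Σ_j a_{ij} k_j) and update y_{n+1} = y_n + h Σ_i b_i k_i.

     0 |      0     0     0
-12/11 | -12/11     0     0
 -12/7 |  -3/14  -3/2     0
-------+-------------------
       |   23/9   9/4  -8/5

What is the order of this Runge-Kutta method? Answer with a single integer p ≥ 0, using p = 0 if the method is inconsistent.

0

b = (23/9, 9/4, -8/5)
c = (0, -12/11, -12/7)
Ac = (0, 0, 18/11)
Σ b_i: 23/9·1 + 9/4·1 + (-8/5)·1 = 577/180 ≠ 1 ⇒ order 0.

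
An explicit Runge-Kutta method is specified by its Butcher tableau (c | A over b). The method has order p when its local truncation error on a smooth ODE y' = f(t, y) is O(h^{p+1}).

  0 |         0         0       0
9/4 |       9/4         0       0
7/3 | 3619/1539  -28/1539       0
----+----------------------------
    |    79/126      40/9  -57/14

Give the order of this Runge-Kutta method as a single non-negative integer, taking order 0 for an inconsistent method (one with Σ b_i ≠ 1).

3

b = (79/126, 40/9, -57/14)
c = (0, 9/4, 7/3)
Ac = (0, 0, -7/171)
Σ b_i: 79/126·1 + 40/9·1 + (-57/14)·1 = 1 ✓
b·c: 40/9·9/4 + (-57/14)·7/3 = 1/2 ✓
b·c²: 40/9·81/16 + (-57/14)·49/9 = 1/3 ✓
b·Ac: (-57/14)·(-7/171) = 1/6 ✓; 3 stages ⇒ order 3.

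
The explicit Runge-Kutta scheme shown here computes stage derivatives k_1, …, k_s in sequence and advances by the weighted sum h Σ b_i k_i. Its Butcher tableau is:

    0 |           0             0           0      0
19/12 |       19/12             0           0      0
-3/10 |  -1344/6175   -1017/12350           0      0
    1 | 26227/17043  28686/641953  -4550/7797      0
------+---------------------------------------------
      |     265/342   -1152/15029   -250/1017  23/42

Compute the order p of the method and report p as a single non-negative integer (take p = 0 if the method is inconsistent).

4

b = (265/342, -1152/15029, -250/1017, 23/42)
c = (0, 19/12, -3/10, 1)
Ac = (0, 0, -339/2600, 147/598)
Σ b_i: 265/342·1 + (-1152/15029)·1 + (-250/1017)·1 + 23/42·1 = 1 ✓
b·c: (-1152/15029)·19/12 + (-250/1017)·(-3/10) + 23/42·1 = 1/2 ✓
b·c²: (-1152/15029)·361/144 + (-250/1017)·9/100 + 23/42·1 = 1/3 ✓
b·Ac: (-250/1017)·(-339/2600) + 23/42·147/598 = 1/6 ✓
b·c³: (-1152/15029)·6859/1728 + (-250/1017)·(-27/1000) + 23/42·1 = 1/4 ✓
b·(c∘Ac): (-250/1017)·1017/26000 + 23/42·147/598 = 1/8 ✓
b·Ac²: (-250/1017)·(-2147/10400) + 23/42·427/7176 = 1/12 ✓
b·A²c: 23/42·7/92 = 1/24 ✓; 4 stages ⇒ order 4.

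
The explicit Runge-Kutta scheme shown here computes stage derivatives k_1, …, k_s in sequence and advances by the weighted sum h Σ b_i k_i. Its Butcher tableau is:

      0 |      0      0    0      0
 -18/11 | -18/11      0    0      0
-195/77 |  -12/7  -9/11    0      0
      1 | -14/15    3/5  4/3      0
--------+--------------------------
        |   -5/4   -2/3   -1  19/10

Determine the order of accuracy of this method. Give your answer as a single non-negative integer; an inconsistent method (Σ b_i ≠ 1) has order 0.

0

b = (-5/4, -2/3, -1, 19/10)
c = (0, -18/11, -195/77, 1)
Ac = (0, 0, 162/121, -1678/385)
Σ b_i: (-5/4)·1 + (-2/3)·1 + (-1)·1 + 19/10·1 = -61/60 ≠ 1 ⇒ order 0.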